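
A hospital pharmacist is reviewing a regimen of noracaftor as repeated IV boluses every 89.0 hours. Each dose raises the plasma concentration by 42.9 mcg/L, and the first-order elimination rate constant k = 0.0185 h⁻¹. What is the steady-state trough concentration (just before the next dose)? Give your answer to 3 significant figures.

Fraction remaining after one interval: e^(−kτ) = e^(−0.01850 × 89.0) = 0.1927
R = 1 / (1 − 0.1927) = 1.239
Css,max = 42.9 × 1.239 = 53.14 mcg/L
Css,min = Css,max × e^(−kτ) = 53.14 × 0.1927 ≈ 10.2 mcg/L

10.2 mcg/L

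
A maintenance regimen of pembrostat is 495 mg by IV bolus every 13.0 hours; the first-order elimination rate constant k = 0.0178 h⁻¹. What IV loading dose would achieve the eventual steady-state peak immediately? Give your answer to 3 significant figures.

2400 mg

Accumulation ratio R = 1 / (1 − e^(−kτ)) = 1 / (1 − e^(−0.01780×13.0)) = 1 / (1 − 0.7934) = 4.841
Loading dose = maintenance dose × R = 495 × 4.841 ≈ 2400 mg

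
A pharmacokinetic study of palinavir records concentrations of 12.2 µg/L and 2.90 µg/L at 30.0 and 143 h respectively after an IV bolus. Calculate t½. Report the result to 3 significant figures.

54.5 hours

k = ln(C₁/C₂) / (t₂ − t₁) = ln(12.2/2.90) / (143 − 30.0)
  = 1.437 / 113.0 = 0.01271 h⁻¹
t½ = ln 2 / k = ln 2 / 0.01271 ≈ 54.5 hours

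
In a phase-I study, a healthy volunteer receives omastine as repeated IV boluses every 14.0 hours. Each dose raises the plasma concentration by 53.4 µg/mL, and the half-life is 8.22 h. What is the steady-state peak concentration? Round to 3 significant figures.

k = ln 2 / 8.22 = 0.08432 h⁻¹
Fraction remaining after one interval: e^(−kτ) = e^(−0.08432 × 14.0) = 0.3071
R = 1 / (1 − 0.3071) = 1.443
Css,max = 53.4 × 1.443 ≈ 77.1 µg/mL

77.1 µg/mL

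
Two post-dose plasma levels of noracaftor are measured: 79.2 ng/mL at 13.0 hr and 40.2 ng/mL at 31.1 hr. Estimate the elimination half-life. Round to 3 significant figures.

k = ln(C₁/C₂) / (t₂ − t₁) = ln(79.2/40.2) / (31.1 − 13.0)
  = 0.6781 / 18.10 = 0.03746 hr⁻¹
t½ = ln 2 / k = ln 2 / 0.03746 ≈ 18.5 hours

18.5 hours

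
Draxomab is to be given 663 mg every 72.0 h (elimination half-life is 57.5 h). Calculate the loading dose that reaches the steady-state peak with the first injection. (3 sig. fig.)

1140 mg

k = ln 2 / 57.5 = 0.01205 h⁻¹
Accumulation ratio R = 1 / (1 − e^(−kτ)) = 1 / (1 − e^(−0.01205×72.0)) = 1 / (1 − 0.4198) = 1.724
Loading dose = maintenance dose × R = 663 × 1.724 ≈ 1140 mg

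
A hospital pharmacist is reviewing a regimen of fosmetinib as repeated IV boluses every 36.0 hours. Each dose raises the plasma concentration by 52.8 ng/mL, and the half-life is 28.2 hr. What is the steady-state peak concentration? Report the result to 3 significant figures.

89.9 ng/mL

k = ln 2 / 28.2 = 0.02458 hr⁻¹
Fraction remaining after one interval: e^(−kτ) = e^(−0.02458 × 36.0) = 0.4128
R = 1 / (1 − 0.4128) = 1.703
Css,max = 52.8 × 1.703 ≈ 89.9 ng/mL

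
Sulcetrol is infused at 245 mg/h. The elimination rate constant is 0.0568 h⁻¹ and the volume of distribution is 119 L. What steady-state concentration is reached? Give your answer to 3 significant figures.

CL = k · V = 0.0568 × 119 = 6.759 L/h
Css = rate / CL = 245 / 6.759 ≈ 36.2 µg/mL

36.2 µg/mL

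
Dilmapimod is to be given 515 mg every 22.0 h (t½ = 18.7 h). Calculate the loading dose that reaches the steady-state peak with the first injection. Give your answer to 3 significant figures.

k = ln 2 / 18.7 = 0.03707 h⁻¹
Accumulation ratio R = 1 / (1 − e^(−kτ)) = 1 / (1 − e^(−0.03707×22.0)) = 1 / (1 − 0.4424) = 1.794
Loading dose = maintenance dose × R = 515 × 1.794 ≈ 924 mg

924 mg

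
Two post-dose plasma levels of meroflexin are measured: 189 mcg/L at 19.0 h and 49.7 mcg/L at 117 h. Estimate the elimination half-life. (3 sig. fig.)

k = ln(C₁/C₂) / (t₂ − t₁) = ln(189/49.7) / (117 − 19.0)
  = 1.336 / 98.00 = 0.01363 h⁻¹
t½ = ln 2 / k = ln 2 / 0.01363 ≈ 50.9 hours

50.9 hours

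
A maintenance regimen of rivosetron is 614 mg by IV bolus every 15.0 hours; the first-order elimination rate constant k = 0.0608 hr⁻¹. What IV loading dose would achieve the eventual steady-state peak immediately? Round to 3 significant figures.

1030 mg

Accumulation ratio R = 1 / (1 − e^(−kτ)) = 1 / (1 − e^(−0.06080×15.0)) = 1 / (1 − 0.4017) = 1.671
Loading dose = maintenance dose × R = 614 × 1.671 ≈ 1030 mg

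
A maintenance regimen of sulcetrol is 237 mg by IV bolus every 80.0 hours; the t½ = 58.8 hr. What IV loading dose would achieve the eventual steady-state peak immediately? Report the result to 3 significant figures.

k = ln 2 / 58.8 = 0.01179 hr⁻¹
Accumulation ratio R = 1 / (1 − e^(−kτ)) = 1 / (1 − e^(−0.01179×80.0)) = 1 / (1 − 0.3894) = 1.638
Loading dose = maintenance dose × R = 237 × 1.638 ≈ 388 mg

388 mg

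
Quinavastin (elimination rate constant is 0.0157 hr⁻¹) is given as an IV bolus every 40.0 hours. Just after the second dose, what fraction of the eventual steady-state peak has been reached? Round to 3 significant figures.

0.715

f_n = 1 − e^(−nkτ) = 1 − e^(−2 × 0.01570 × 40.0) = 1 − e^(−1.256) = 1 − 0.2848 ≈ 0.715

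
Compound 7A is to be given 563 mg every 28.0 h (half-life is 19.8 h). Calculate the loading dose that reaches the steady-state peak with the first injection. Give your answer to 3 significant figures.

k = ln 2 / 19.8 = 0.03501 h⁻¹
Accumulation ratio R = 1 / (1 − e^(−kτ)) = 1 / (1 − e^(−0.03501×28.0)) = 1 / (1 − 0.3752) = 1.601
Loading dose = maintenance dose × R = 563 × 1.601 ≈ 901 mg

901 mg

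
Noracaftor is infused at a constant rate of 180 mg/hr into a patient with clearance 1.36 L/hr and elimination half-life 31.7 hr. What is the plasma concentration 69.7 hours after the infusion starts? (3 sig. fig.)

Css = rate / CL = 180 / 1.36 = 132.4 µg/mL
k = ln 2 / 31.7 = 0.02187 hr⁻¹
C(t) = Css (1 − e^(−kt)) = 132.4 × (1 − e^(−1.524)) = 132.4 × 0.7822 ≈ 104 µg/mL

104 µg/mL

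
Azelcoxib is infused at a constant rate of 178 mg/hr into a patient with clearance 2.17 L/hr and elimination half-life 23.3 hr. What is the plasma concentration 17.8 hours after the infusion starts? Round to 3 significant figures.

33.7 mg/L

Css = rate / CL = 178 / 2.17 = 82.03 mg/L
k = ln 2 / 23.3 = 0.02975 hr⁻¹
C(t) = Css (1 − e^(−kt)) = 82.03 × (1 − e^(−0.5295)) = 82.03 × 0.4111 ≈ 33.7 mg/L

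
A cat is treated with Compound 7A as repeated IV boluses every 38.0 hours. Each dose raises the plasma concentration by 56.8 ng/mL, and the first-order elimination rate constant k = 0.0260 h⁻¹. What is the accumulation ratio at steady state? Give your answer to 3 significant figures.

Fraction remaining after one interval: e^(−kτ) = e^(−0.02600 × 38.0) = 0.3723
R = 1 / (1 − 0.3723) = 1 / 0.6277 ≈ 1.59

1.59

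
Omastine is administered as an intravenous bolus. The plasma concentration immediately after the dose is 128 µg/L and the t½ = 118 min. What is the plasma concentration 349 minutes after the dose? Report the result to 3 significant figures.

k = ln 2 / 118 = 0.005874 min⁻¹
C(t) = C₀ e^(−kt) = 128 × e^(−0.005874 × 349) = 128 × e^(−2.050) = 128 × 0.1287 ≈ 16.5 µg/L

16.5 µg/L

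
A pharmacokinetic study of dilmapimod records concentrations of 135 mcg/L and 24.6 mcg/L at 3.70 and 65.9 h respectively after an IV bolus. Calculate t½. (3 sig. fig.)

k = ln(C₁/C₂) / (t₂ − t₁) = ln(135/24.6) / (65.9 − 3.70)
  = 1.703 / 62.20 = 0.02737 h⁻¹
t½ = ln 2 / k = ln 2 / 0.02737 ≈ 25.3 hours

25.3 hours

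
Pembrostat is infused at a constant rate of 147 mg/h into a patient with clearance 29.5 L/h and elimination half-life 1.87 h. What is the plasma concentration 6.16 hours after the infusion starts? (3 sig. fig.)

4.48 µg/mL

Css = rate / CL = 147 / 29.5 = 4.983 µg/mL
k = ln 2 / 1.87 = 0.3707 h⁻¹
C(t) = Css (1 − e^(−kt)) = 4.983 × (1 − e^(−2.283)) = 4.983 × 0.8981 ≈ 4.48 µg/mL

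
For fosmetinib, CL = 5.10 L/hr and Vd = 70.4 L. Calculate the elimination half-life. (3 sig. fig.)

9.57 hours

k = CL / V = 5.10 / 70.4 = 0.07244 hr⁻¹
t½ = ln 2 / k = ln 2 / 0.07244 ≈ 9.57 hours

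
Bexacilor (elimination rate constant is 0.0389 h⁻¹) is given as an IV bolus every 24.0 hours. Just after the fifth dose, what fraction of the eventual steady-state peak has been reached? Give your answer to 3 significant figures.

f_n = 1 − e^(−nkτ) = 1 − e^(−5 × 0.03890 × 24.0) = 1 − e^(−4.668) = 1 − 0.009391 ≈ 0.991

0.991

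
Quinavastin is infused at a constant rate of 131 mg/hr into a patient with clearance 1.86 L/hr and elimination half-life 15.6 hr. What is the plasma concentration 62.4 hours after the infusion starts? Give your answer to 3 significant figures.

Css = rate / CL = 131 / 1.86 = 70.43 µg/mL
k = ln 2 / 15.6 = 0.04443 hr⁻¹
C(t) = Css (1 − e^(−kt)) = 70.43 × (1 − e^(−2.773)) = 70.43 × 0.9375 ≈ 66.0 µg/mL

66.0 µg/mL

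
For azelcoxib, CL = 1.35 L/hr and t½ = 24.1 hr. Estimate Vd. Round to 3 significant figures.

46.9 L

k = ln 2 / t½ = ln 2 / 24.1 = 0.02876 hr⁻¹
V = CL / k = 1.35 / 0.02876 ≈ 46.9 L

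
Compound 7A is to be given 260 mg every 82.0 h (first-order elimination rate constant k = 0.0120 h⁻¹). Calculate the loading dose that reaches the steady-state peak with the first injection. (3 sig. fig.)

Accumulation ratio R = 1 / (1 − e^(−kτ)) = 1 / (1 − e^(−0.01200×82.0)) = 1 / (1 − 0.3738) = 1.597
Loading dose = maintenance dose × R = 260 × 1.597 ≈ 415 mg

415 mg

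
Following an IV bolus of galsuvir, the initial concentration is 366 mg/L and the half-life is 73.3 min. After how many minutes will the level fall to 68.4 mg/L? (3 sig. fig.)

k = ln 2 / 73.3 = 0.009456 min⁻¹
C(t) = C₀ e^(−kt)  ⇒  t = ln(C₀/C) / k
t = ln(366/68.4) / 0.009456 = 1.677 / 0.009456 ≈ 177 minutes

177 minutes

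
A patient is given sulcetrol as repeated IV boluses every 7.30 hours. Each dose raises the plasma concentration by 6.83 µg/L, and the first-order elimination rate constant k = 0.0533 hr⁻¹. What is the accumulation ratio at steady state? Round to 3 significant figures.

3.10

Fraction remaining after one interval: e^(−kτ) = e^(−0.05330 × 7.30) = 0.6777
R = 1 / (1 − 0.6777) = 1 / 0.3223 ≈ 3.10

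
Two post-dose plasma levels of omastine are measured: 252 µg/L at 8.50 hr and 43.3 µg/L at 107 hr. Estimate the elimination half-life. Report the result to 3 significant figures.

38.8 hours

k = ln(C₁/C₂) / (t₂ − t₁) = ln(252/43.3) / (107 − 8.50)
  = 1.761 / 98.50 = 0.01788 hr⁻¹
t½ = ln 2 / k = ln 2 / 0.01788 ≈ 38.8 hours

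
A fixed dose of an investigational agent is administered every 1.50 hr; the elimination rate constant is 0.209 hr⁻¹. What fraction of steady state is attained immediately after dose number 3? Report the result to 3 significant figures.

0.610

f_n = 1 − e^(−nkτ) = 1 − e^(−3 × 0.2090 × 1.50) = 1 − e^(−0.9405) = 1 − 0.3904 ≈ 0.610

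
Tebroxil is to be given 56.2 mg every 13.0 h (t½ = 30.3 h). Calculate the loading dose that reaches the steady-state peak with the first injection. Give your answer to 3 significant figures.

218 mg

k = ln 2 / 30.3 = 0.02288 h⁻¹
Accumulation ratio R = 1 / (1 − e^(−kτ)) = 1 / (1 − e^(−0.02288×13.0)) = 1 / (1 − 0.7428) = 3.887
Loading dose = maintenance dose × R = 56.2 × 3.887 ≈ 218 mg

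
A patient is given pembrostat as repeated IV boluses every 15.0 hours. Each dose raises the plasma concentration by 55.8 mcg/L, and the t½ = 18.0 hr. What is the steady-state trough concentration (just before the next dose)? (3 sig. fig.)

k = ln 2 / 18.0 = 0.03851 hr⁻¹
Fraction remaining after one interval: e^(−kτ) = e^(−0.03851 × 15.0) = 0.5612
R = 1 / (1 − 0.5612) = 2.279
Css,max = 55.8 × 2.279 = 127.2 mcg/L
Css,min = Css,max × e^(−kτ) = 127.2 × 0.5612 ≈ 71.4 mcg/L

71.4 mcg/L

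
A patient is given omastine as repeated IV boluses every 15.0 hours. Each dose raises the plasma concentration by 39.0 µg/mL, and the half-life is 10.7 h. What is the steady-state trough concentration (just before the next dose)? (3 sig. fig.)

23.7 µg/mL

k = ln 2 / 10.7 = 0.06478 h⁻¹
Fraction remaining after one interval: e^(−kτ) = e^(−0.06478 × 15.0) = 0.3784
R = 1 / (1 − 0.3784) = 1.609
Css,max = 39.0 × 1.609 = 62.75 µg/mL
Css,min = Css,max × e^(−kτ) = 62.75 × 0.3784 ≈ 23.7 µg/mL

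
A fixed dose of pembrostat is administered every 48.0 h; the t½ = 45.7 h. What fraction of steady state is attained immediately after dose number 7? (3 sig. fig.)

0.994

k = ln 2 / 45.7 = 0.01517 h⁻¹
f_n = 1 − e^(−nkτ) = 1 − e^(−7 × 0.01517 × 48.0) = 1 − e^(−5.096) = 1 − 0.006120 ≈ 0.994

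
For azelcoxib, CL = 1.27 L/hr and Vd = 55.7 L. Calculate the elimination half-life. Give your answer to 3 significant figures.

30.4 hours

k = CL / V = 1.27 / 55.7 = 0.02280 hr⁻¹
t½ = ln 2 / k = ln 2 / 0.02280 ≈ 30.4 hours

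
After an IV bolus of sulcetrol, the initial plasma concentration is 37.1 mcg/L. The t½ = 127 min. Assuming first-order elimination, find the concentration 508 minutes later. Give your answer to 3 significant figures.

k = ln 2 / 127 = 0.005458 min⁻¹
508 min is 4.000 half-lives, so C = 37.1 × (1/2)^4.000 = 37.1 × 0.06250 ≈ 2.32 mcg/L

2.32 mcg/L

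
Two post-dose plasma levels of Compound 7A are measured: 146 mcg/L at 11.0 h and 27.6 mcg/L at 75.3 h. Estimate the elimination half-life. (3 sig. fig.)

k = ln(C₁/C₂) / (t₂ − t₁) = ln(146/27.6) / (75.3 − 11.0)
  = 1.666 / 64.30 = 0.02591 h⁻¹
t½ = ln 2 / k = ln 2 / 0.02591 ≈ 26.8 hours

26.8 hours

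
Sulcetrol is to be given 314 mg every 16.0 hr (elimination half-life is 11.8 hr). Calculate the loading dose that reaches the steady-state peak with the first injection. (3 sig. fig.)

k = ln 2 / 11.8 = 0.05874 hr⁻¹
Accumulation ratio R = 1 / (1 − e^(−kτ)) = 1 / (1 − e^(−0.05874×16.0)) = 1 / (1 − 0.3907) = 1.641
Loading dose = maintenance dose × R = 314 × 1.641 ≈ 515 mg

515 mg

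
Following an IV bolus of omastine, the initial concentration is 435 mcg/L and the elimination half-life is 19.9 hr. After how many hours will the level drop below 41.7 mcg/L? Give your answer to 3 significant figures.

k = ln 2 / 19.9 = 0.03483 hr⁻¹
C(t) = C₀ e^(−kt)  ⇒  t = ln(C₀/C) / k
t = ln(435/41.7) / 0.03483 = 2.345 / 0.03483 ≈ 67.3 hours

67.3 hours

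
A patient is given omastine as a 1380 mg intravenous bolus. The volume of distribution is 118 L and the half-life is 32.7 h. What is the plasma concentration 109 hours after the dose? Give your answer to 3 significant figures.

C₀ = dose / V = 1380 / 118 = 11.69 µg/mL
k = ln 2 / 32.7 = 0.02120 h⁻¹
C(t) = C₀ e^(−kt) = 11.69 × e^(−0.02120 × 109) = 11.69 × e^(−2.310) = 11.69 × 0.09921 ≈ 1.16 µg/mL

1.16 µg/mL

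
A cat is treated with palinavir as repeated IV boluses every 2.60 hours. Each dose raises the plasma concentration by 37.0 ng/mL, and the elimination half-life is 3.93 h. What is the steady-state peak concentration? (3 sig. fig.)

k = ln 2 / 3.93 = 0.1764 h⁻¹
Fraction remaining after one interval: e^(−kτ) = e^(−0.1764 × 2.60) = 0.6322
R = 1 / (1 − 0.6322) = 2.719
Css,max = 37.0 × 2.719 ≈ 101 ng/mL

101 ng/mL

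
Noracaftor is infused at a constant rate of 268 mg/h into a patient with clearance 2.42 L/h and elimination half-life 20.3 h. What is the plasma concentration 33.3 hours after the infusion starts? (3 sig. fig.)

75.2 mg/L

Css = rate / CL = 268 / 2.42 = 110.7 mg/L
k = ln 2 / 20.3 = 0.03415 h⁻¹
C(t) = Css (1 − e^(−kt)) = 110.7 × (1 − e^(−1.137)) = 110.7 × 0.6792 ≈ 75.2 mg/L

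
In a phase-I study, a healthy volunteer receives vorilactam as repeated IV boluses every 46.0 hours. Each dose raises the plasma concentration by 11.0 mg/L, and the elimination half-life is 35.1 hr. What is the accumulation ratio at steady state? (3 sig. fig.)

1.68

k = ln 2 / 35.1 = 0.01975 hr⁻¹
Fraction remaining after one interval: e^(−kτ) = e^(−0.01975 × 46.0) = 0.4032
R = 1 / (1 − 0.4032) = 1 / 0.5968 ≈ 1.68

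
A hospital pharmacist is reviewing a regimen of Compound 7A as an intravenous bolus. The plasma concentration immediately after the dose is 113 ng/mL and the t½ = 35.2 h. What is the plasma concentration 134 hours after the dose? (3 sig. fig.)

8.07 ng/mL

k = ln 2 / 35.2 = 0.01969 h⁻¹
C(t) = C₀ e^(−kt) = 113 × e^(−0.01969 × 134) = 113 × e^(−2.639) = 113 × 0.07146 ≈ 8.07 ng/mL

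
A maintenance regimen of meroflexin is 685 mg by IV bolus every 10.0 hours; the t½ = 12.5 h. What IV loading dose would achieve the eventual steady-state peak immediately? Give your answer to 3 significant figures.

k = ln 2 / 12.5 = 0.05545 h⁻¹
Accumulation ratio R = 1 / (1 − e^(−kτ)) = 1 / (1 − e^(−0.05545×10.0)) = 1 / (1 − 0.5743) = 2.349
Loading dose = maintenance dose × R = 685 × 2.349 ≈ 1610 mg

1610 mg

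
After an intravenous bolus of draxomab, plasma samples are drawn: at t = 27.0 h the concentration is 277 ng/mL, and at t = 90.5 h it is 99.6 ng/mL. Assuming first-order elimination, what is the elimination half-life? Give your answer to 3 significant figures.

k = ln(C₁/C₂) / (t₂ − t₁) = ln(277/99.6) / (90.5 − 27.0)
  = 1.023 / 63.50 = 0.01611 h⁻¹
t½ = ln 2 / k = ln 2 / 0.01611 ≈ 43.0 hours

43.0 hours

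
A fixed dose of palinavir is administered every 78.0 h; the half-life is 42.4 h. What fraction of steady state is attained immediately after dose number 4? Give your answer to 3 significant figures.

0.994

k = ln 2 / 42.4 = 0.01635 h⁻¹
f_n = 1 − e^(−nkτ) = 1 − e^(−4 × 0.01635 × 78.0) = 1 − e^(−5.101) = 1 − 0.006094 ≈ 0.994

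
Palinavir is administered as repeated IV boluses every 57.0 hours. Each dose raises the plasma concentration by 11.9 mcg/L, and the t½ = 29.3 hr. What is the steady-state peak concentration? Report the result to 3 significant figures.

k = ln 2 / 29.3 = 0.02366 hr⁻¹
Fraction remaining after one interval: e^(−kτ) = e^(−0.02366 × 57.0) = 0.2596
R = 1 / (1 − 0.2596) = 1.351
Css,max = 11.9 × 1.351 ≈ 16.1 mcg/L

16.1 mcg/L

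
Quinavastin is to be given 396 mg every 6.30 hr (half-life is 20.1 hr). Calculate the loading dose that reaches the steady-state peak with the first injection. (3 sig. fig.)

k = ln 2 / 20.1 = 0.03448 hr⁻¹
Accumulation ratio R = 1 / (1 − e^(−kτ)) = 1 / (1 − e^(−0.03448×6.30)) = 1 / (1 − 0.8047) = 5.121
Loading dose = maintenance dose × R = 396 × 5.121 ≈ 2030 mg

2030 mg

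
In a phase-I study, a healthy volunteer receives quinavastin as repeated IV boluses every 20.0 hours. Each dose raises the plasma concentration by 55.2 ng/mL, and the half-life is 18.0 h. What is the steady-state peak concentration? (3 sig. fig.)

103 ng/mL

k = ln 2 / 18.0 = 0.03851 h⁻¹
Fraction remaining after one interval: e^(−kτ) = e^(−0.03851 × 20.0) = 0.4629
R = 1 / (1 − 0.4629) = 1.862
Css,max = 55.2 × 1.862 ≈ 103 ng/mL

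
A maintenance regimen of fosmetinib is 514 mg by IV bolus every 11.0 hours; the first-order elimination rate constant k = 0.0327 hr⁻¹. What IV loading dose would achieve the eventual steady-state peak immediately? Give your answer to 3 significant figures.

Accumulation ratio R = 1 / (1 − e^(−kτ)) = 1 / (1 − e^(−0.03270×11.0)) = 1 / (1 − 0.6979) = 3.310
Loading dose = maintenance dose × R = 514 × 3.310 ≈ 1700 mg

1700 mg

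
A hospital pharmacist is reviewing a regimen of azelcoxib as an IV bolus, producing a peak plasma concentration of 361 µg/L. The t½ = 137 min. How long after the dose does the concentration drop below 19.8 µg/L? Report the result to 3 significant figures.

574 minutes

k = ln 2 / 137 = 0.005059 min⁻¹
C(t) = C₀ e^(−kt)  ⇒  t = ln(C₀/C) / k
t = ln(361/19.8) / 0.005059 = 2.903 / 0.005059 ≈ 574 minutes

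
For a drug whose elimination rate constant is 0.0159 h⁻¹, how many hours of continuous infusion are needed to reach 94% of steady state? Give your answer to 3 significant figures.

177 hours

f = 1 − e^(−kt)  ⇒  t = −ln(1 − f) / k
t = −ln(1 − 0.94) / 0.01590 = 2.813 / 0.01590 ≈ 177 hours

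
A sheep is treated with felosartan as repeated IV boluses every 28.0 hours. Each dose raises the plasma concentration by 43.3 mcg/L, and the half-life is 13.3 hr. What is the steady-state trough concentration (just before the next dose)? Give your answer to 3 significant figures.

13.1 mcg/L

k = ln 2 / 13.3 = 0.05212 hr⁻¹
Fraction remaining after one interval: e^(−kτ) = e^(−0.05212 × 28.0) = 0.2324
R = 1 / (1 − 0.2324) = 1.303
Css,max = 43.3 × 1.303 = 56.41 mcg/L
Css,min = Css,max × e^(−kτ) = 56.41 × 0.2324 ≈ 13.1 mcg/L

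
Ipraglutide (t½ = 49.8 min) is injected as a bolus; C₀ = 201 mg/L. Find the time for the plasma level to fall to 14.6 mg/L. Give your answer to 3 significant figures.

k = ln 2 / 49.8 = 0.01392 min⁻¹
C(t) = C₀ e^(−kt)  ⇒  t = ln(C₀/C) / k
t = ln(201/14.6) / 0.01392 = 2.622 / 0.01392 ≈ 188 minutes

188 minutes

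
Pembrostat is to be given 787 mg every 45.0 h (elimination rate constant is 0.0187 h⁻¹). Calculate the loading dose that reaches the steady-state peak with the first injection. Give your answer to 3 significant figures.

Accumulation ratio R = 1 / (1 − e^(−kτ)) = 1 / (1 − e^(−0.01870×45.0)) = 1 / (1 − 0.4311) = 1.758
Loading dose = maintenance dose × R = 787 × 1.758 ≈ 1380 mg

1380 mg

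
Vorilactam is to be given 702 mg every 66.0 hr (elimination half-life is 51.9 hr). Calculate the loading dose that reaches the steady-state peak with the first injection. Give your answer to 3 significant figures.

k = ln 2 / 51.9 = 0.01336 hr⁻¹
Accumulation ratio R = 1 / (1 − e^(−kτ)) = 1 / (1 − e^(−0.01336×66.0)) = 1 / (1 − 0.4142) = 1.707
Loading dose = maintenance dose × R = 702 × 1.707 ≈ 1200 mg

1200 mg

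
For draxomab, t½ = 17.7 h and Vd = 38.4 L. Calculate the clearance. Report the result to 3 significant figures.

k = ln 2 / t½ = ln 2 / 17.7 = 0.03916 h⁻¹
CL = k · V = 0.03916 × 38.4 ≈ 1.50 L/h

1.50 L/h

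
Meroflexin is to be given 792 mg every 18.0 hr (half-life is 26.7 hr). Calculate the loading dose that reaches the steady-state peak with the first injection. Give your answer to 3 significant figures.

k = ln 2 / 26.7 = 0.02596 hr⁻¹
Accumulation ratio R = 1 / (1 − e^(−kτ)) = 1 / (1 − e^(−0.02596×18.0)) = 1 / (1 − 0.6267) = 2.679
Loading dose = maintenance dose × R = 792 × 2.679 ≈ 2120 mg

2120 mg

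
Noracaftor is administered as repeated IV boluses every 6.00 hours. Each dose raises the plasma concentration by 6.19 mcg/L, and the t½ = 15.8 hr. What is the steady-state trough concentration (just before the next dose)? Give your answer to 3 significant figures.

20.6 mcg/L

k = ln 2 / 15.8 = 0.04387 hr⁻¹
Fraction remaining after one interval: e^(−kτ) = e^(−0.04387 × 6.00) = 0.7686
R = 1 / (1 − 0.7686) = 4.321
Css,max = 6.19 × 4.321 = 26.75 mcg/L
Css,min = Css,max × e^(−kτ) = 26.75 × 0.7686 ≈ 20.6 mcg/L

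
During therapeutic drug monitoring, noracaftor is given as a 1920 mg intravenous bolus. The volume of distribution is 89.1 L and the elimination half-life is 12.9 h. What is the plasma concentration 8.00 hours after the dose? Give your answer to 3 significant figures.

C₀ = dose / V = 1920 / 89.1 = 21.55 mg/L
k = ln 2 / 12.9 = 0.05373 h⁻¹
C(t) = C₀ e^(−kt) = 21.55 × e^(−0.05373 × 8.00) = 21.55 × e^(−0.4299) = 21.55 × 0.6506 ≈ 14.0 mg/L

14.0 mg/L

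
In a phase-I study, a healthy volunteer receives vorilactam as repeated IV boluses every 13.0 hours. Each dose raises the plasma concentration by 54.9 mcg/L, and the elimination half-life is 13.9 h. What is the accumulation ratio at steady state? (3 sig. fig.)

k = ln 2 / 13.9 = 0.04987 h⁻¹
Fraction remaining after one interval: e^(−kτ) = e^(−0.04987 × 13.0) = 0.5230
R = 1 / (1 − 0.5230) = 1 / 0.4770 ≈ 2.10

2.10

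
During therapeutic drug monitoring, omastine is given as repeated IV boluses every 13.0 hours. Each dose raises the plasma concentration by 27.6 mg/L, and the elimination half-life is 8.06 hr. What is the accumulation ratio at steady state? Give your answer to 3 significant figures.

1.49

k = ln 2 / 8.06 = 0.08600 hr⁻¹
Fraction remaining after one interval: e^(−kτ) = e^(−0.08600 × 13.0) = 0.3269
R = 1 / (1 − 0.3269) = 1 / 0.6731 ≈ 1.49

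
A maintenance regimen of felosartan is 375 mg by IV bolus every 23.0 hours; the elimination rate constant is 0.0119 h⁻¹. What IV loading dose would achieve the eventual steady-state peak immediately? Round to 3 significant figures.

1570 mg

Accumulation ratio R = 1 / (1 − e^(−kτ)) = 1 / (1 − e^(−0.01190×23.0)) = 1 / (1 − 0.7606) = 4.176
Loading dose = maintenance dose × R = 375 × 4.176 ≈ 1570 mg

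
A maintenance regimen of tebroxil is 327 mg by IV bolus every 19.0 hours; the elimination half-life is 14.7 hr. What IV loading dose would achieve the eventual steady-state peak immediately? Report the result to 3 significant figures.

553 mg

k = ln 2 / 14.7 = 0.04715 hr⁻¹
Accumulation ratio R = 1 / (1 − e^(−kτ)) = 1 / (1 − e^(−0.04715×19.0)) = 1 / (1 − 0.4082) = 1.690
Loading dose = maintenance dose × R = 327 × 1.690 ≈ 553 mg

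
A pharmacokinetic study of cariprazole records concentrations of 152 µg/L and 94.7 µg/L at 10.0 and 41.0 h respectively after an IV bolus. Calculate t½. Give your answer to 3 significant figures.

k = ln(C₁/C₂) / (t₂ − t₁) = ln(152/94.7) / (41.0 − 10.0)
  = 0.4732 / 31.00 = 0.01526 h⁻¹
t½ = ln 2 / k = ln 2 / 0.01526 ≈ 45.4 hours

45.4 hours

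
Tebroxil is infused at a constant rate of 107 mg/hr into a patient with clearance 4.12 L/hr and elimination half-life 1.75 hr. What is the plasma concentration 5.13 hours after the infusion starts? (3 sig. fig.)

22.6 µg/mL

Css = rate / CL = 107 / 4.12 = 25.97 µg/mL
k = ln 2 / 1.75 = 0.3961 hr⁻¹
C(t) = Css (1 − e^(−kt)) = 25.97 × (1 − e^(−2.032)) = 25.97 × 0.8689 ≈ 22.6 µg/mL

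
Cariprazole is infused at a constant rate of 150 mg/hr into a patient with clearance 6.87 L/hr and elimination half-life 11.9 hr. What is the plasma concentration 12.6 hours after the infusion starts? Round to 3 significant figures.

Css = rate / CL = 150 / 6.87 = 21.83 µg/mL
k = ln 2 / 11.9 = 0.05825 hr⁻¹
C(t) = Css (1 − e^(−kt)) = 21.83 × (1 − e^(−0.7339)) = 21.83 × 0.5200 ≈ 11.4 µg/mL

11.4 µg/mL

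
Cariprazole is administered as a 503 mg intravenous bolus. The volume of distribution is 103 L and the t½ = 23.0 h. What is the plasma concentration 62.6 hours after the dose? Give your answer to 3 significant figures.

C₀ = dose / V = 503 / 103 = 4.883 µg/mL
k = ln 2 / 23.0 = 0.03014 h⁻¹
C(t) = C₀ e^(−kt) = 4.883 × e^(−0.03014 × 62.6) = 4.883 × e^(−1.887) = 4.883 × 0.1516 ≈ 0.740 µg/mL

0.740 µg/mL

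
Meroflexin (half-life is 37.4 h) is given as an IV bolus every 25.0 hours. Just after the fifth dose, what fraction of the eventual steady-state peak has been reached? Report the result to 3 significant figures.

0.901

k = ln 2 / 37.4 = 0.01853 h⁻¹
f_n = 1 − e^(−nkτ) = 1 − e^(−5 × 0.01853 × 25.0) = 1 − e^(−2.317) = 1 − 0.09860 ≈ 0.901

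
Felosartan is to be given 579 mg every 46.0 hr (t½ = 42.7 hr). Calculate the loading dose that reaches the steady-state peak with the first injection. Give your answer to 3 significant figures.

k = ln 2 / 42.7 = 0.01623 hr⁻¹
Accumulation ratio R = 1 / (1 − e^(−kτ)) = 1 / (1 − e^(−0.01623×46.0)) = 1 / (1 − 0.4739) = 1.901
Loading dose = maintenance dose × R = 579 × 1.901 ≈ 1100 mg

1100 mg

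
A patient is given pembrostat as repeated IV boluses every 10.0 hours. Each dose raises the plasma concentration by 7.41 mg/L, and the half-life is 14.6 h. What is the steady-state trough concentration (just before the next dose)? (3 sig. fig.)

12.2 mg/L

k = ln 2 / 14.6 = 0.04748 h⁻¹
Fraction remaining after one interval: e^(−kτ) = e^(−0.04748 × 10.0) = 0.6220
R = 1 / (1 − 0.6220) = 2.646
Css,max = 7.41 × 2.646 = 19.61 mg/L
Css,min = Css,max × e^(−kτ) = 19.61 × 0.6220 ≈ 12.2 mg/L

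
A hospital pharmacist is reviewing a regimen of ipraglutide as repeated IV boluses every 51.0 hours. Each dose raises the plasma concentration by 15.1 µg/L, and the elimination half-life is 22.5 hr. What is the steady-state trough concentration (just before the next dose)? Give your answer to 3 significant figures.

3.96 µg/L

k = ln 2 / 22.5 = 0.03081 hr⁻¹
Fraction remaining after one interval: e^(−kτ) = e^(−0.03081 × 51.0) = 0.2078
R = 1 / (1 − 0.2078) = 1.262
Css,max = 15.1 × 1.262 = 19.06 µg/L
Css,min = Css,max × e^(−kτ) = 19.06 × 0.2078 ≈ 3.96 µg/L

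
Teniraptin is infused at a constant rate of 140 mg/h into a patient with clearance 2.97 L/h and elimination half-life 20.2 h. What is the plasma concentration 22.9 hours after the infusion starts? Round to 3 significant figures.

Css = rate / CL = 140 / 2.97 = 47.14 µg/mL
k = ln 2 / 20.2 = 0.03431 h⁻¹
C(t) = Css (1 − e^(−kt)) = 47.14 × (1 − e^(−0.7858)) = 47.14 × 0.5442 ≈ 25.7 µg/mL

25.7 µg/mL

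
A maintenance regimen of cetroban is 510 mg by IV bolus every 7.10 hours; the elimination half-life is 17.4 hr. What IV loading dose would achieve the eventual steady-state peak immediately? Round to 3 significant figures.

2070 mg

k = ln 2 / 17.4 = 0.03984 hr⁻¹
Accumulation ratio R = 1 / (1 − e^(−kτ)) = 1 / (1 − e^(−0.03984×7.10)) = 1 / (1 − 0.7536) = 4.059
Loading dose = maintenance dose × R = 510 × 4.059 ≈ 2070 mg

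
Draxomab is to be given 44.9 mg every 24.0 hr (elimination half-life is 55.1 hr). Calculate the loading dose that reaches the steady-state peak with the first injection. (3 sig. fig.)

k = ln 2 / 55.1 = 0.01258 hr⁻¹
Accumulation ratio R = 1 / (1 − e^(−kτ)) = 1 / (1 − e^(−0.01258×24.0)) = 1 / (1 − 0.7394) = 3.837
Loading dose = maintenance dose × R = 44.9 × 3.837 ≈ 172 mg

172 mg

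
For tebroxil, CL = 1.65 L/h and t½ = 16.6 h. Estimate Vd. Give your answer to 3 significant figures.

k = ln 2 / t½ = ln 2 / 16.6 = 0.04176 h⁻¹
V = CL / k = 1.65 / 0.04176 ≈ 39.5 L

39.5 L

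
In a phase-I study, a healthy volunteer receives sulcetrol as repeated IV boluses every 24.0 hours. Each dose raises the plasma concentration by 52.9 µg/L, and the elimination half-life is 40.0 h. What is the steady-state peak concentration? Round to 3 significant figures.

155 µg/L

k = ln 2 / 40.0 = 0.01733 h⁻¹
Fraction remaining after one interval: e^(−kτ) = e^(−0.01733 × 24.0) = 0.6598
R = 1 / (1 − 0.6598) = 2.939
Css,max = 52.9 × 2.939 ≈ 155 µg/L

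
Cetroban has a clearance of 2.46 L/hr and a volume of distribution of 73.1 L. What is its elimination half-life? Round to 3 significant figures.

20.6 hours

k = CL / V = 2.46 / 73.1 = 0.03365 hr⁻¹
t½ = ln 2 / k = ln 2 / 0.03365 ≈ 20.6 hours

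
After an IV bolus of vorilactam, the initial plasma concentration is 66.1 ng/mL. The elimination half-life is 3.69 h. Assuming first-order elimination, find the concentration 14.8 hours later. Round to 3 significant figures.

k = ln 2 / 3.69 = 0.1878 h⁻¹
C(t) = C₀ e^(−kt) = 66.1 × e^(−0.1878 × 14.8) = 66.1 × e^(−2.780) = 66.1 × 0.06203 ≈ 4.10 ng/mL

4.10 ng/mL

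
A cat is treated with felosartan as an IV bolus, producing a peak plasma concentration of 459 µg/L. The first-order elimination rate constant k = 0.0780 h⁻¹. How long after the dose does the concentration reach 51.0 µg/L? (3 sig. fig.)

28.2 hours

C(t) = C₀ e^(−kt)  ⇒  t = ln(C₀/C) / k
t = ln(459/51.0) / 0.07800 = 2.197 / 0.07800 ≈ 28.2 hours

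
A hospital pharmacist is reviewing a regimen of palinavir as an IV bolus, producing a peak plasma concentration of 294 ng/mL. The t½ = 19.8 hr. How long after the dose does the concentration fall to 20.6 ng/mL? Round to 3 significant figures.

k = ln 2 / 19.8 = 0.03501 hr⁻¹
C(t) = C₀ e^(−kt)  ⇒  t = ln(C₀/C) / k
t = ln(294/20.6) / 0.03501 = 2.658 / 0.03501 ≈ 75.9 hours

75.9 hours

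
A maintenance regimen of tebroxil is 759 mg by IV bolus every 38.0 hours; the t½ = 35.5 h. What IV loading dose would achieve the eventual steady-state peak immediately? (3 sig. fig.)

1450 mg

k = ln 2 / 35.5 = 0.01953 h⁻¹
Accumulation ratio R = 1 / (1 − e^(−kτ)) = 1 / (1 − e^(−0.01953×38.0)) = 1 / (1 − 0.4762) = 1.909
Loading dose = maintenance dose × R = 759 × 1.909 ≈ 1450 mg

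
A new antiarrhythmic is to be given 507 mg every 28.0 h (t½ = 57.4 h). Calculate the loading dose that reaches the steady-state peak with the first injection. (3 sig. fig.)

1770 mg

k = ln 2 / 57.4 = 0.01208 h⁻¹
Accumulation ratio R = 1 / (1 − e^(−kτ)) = 1 / (1 − e^(−0.01208×28.0)) = 1 / (1 − 0.7131) = 3.486
Loading dose = maintenance dose × R = 507 × 3.486 ≈ 1770 mg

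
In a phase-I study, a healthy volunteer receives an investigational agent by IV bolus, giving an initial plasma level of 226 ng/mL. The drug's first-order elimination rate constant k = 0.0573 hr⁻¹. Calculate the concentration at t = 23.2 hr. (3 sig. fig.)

C(t) = C₀ e^(−kt) = 226 × e^(−0.05730 × 23.2) = 226 × e^(−1.329) = 226 × 0.2646 ≈ 59.8 ng/mL

59.8 ng/mL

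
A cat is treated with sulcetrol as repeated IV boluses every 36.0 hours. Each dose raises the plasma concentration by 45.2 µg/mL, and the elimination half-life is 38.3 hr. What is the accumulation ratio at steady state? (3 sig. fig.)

2.09

k = ln 2 / 38.3 = 0.01810 hr⁻¹
Fraction remaining after one interval: e^(−kτ) = e^(−0.01810 × 36.0) = 0.5213
R = 1 / (1 − 0.5213) = 1 / 0.4787 ≈ 2.09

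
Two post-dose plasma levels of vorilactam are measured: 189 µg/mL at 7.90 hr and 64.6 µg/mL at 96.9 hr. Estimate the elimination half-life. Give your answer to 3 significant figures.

57.5 hours

k = ln(C₁/C₂) / (t₂ − t₁) = ln(189/64.6) / (96.9 − 7.90)
  = 1.074 / 89.00 = 0.01206 hr⁻¹
t½ = ln 2 / k = ln 2 / 0.01206 ≈ 57.5 hours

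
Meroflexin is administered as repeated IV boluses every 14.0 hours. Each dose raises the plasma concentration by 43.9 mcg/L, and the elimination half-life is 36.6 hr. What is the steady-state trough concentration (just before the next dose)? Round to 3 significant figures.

145 mcg/L

k = ln 2 / 36.6 = 0.01894 hr⁻¹
Fraction remaining after one interval: e^(−kτ) = e^(−0.01894 × 14.0) = 0.7671
R = 1 / (1 − 0.7671) = 4.294
Css,max = 43.9 × 4.294 = 188.5 mcg/L
Css,min = Css,max × e^(−kτ) = 188.5 × 0.7671 ≈ 145 mcg/L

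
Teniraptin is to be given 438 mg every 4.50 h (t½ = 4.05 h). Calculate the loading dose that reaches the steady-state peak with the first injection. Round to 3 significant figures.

k = ln 2 / 4.05 = 0.1711 h⁻¹
Accumulation ratio R = 1 / (1 − e^(−kτ)) = 1 / (1 − e^(−0.1711×4.50)) = 1 / (1 − 0.4629) = 1.862
Loading dose = maintenance dose × R = 438 × 1.862 ≈ 816 mg

816 mg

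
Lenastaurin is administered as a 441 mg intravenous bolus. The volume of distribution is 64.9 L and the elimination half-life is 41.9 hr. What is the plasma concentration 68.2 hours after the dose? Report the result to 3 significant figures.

2.20 µg/mL

C₀ = dose / V = 441 / 64.9 = 6.795 µg/mL
k = ln 2 / 41.9 = 0.01654 hr⁻¹
C(t) = C₀ e^(−kt) = 6.795 × e^(−0.01654 × 68.2) = 6.795 × e^(−1.128) = 6.795 × 0.3236 ≈ 2.20 µg/mL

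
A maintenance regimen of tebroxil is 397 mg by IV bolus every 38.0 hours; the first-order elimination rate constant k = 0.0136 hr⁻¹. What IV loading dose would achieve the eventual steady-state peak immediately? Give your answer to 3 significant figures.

Accumulation ratio R = 1 / (1 − e^(−kτ)) = 1 / (1 − e^(−0.01360×38.0)) = 1 / (1 − 0.5964) = 2.478
Loading dose = maintenance dose × R = 397 × 2.478 ≈ 984 mg

984 mg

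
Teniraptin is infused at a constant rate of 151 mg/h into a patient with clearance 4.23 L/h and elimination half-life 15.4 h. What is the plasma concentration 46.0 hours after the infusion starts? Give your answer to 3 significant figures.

Css = rate / CL = 151 / 4.23 = 35.70 mg/L
k = ln 2 / 15.4 = 0.04501 h⁻¹
C(t) = Css (1 − e^(−kt)) = 35.70 × (1 − e^(−2.070)) = 35.70 × 0.8739 ≈ 31.2 mg/L

31.2 mg/L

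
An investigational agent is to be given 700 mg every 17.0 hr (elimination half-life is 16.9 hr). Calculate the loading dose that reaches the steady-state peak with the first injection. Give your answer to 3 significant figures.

k = ln 2 / 16.9 = 0.04101 hr⁻¹
Accumulation ratio R = 1 / (1 − e^(−kτ)) = 1 / (1 − e^(−0.04101×17.0)) = 1 / (1 − 0.4980) = 1.992
Loading dose = maintenance dose × R = 700 × 1.992 ≈ 1390 mg

1390 mg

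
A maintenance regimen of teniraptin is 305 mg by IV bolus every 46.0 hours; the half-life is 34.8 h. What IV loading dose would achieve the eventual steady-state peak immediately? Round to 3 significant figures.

508 mg

k = ln 2 / 34.8 = 0.01992 h⁻¹
Accumulation ratio R = 1 / (1 − e^(−kτ)) = 1 / (1 − e^(−0.01992×46.0)) = 1 / (1 − 0.4000) = 1.667
Loading dose = maintenance dose × R = 305 × 1.667 ≈ 508 mg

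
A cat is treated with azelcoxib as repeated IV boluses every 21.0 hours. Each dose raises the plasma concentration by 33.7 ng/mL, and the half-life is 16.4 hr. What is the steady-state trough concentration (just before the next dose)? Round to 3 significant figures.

23.6 ng/mL

k = ln 2 / 16.4 = 0.04227 hr⁻¹
Fraction remaining after one interval: e^(−kτ) = e^(−0.04227 × 21.0) = 0.4117
R = 1 / (1 − 0.4117) = 1.700
Css,max = 33.7 × 1.700 = 57.28 ng/mL
Css,min = Css,max × e^(−kτ) = 57.28 × 0.4117 ≈ 23.6 ng/mL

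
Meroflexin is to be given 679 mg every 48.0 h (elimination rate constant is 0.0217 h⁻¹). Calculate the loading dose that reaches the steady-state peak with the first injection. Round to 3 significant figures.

1050 mg

Accumulation ratio R = 1 / (1 − e^(−kτ)) = 1 / (1 − e^(−0.02170×48.0)) = 1 / (1 − 0.3529) = 1.545
Loading dose = maintenance dose × R = 679 × 1.545 ≈ 1050 mg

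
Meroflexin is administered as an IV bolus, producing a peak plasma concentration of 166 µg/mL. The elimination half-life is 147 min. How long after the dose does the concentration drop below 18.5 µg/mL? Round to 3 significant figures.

465 minutes

k = ln 2 / 147 = 0.004715 min⁻¹
C(t) = C₀ e^(−kt)  ⇒  t = ln(C₀/C) / k
t = ln(166/18.5) / 0.004715 = 2.194 / 0.004715 ≈ 465 minutes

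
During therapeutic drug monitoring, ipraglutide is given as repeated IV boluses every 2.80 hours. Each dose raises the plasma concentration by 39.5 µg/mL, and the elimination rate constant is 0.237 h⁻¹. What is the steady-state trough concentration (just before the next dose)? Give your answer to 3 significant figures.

Fraction remaining after one interval: e^(−kτ) = e^(−0.2370 × 2.80) = 0.5150
R = 1 / (1 − 0.5150) = 2.062
Css,max = 39.5 × 2.062 = 81.44 µg/mL
Css,min = Css,max × e^(−kτ) = 81.44 × 0.5150 ≈ 41.9 µg/mL

41.9 µg/mL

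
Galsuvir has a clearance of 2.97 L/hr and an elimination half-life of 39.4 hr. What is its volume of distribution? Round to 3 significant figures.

k = ln 2 / t½ = ln 2 / 39.4 = 0.01759 hr⁻¹
V = CL / k = 2.97 / 0.01759 ≈ 169 L

169 L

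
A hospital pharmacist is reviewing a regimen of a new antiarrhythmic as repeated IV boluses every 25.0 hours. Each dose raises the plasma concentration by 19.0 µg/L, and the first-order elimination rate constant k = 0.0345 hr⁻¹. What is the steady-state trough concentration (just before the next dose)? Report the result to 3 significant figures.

Fraction remaining after one interval: e^(−kτ) = e^(−0.03450 × 25.0) = 0.4221
R = 1 / (1 − 0.4221) = 1.730
Css,max = 19.0 × 1.730 = 32.88 µg/L
Css,min = Css,max × e^(−kτ) = 32.88 × 0.4221 ≈ 13.9 µg/L

13.9 µg/L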